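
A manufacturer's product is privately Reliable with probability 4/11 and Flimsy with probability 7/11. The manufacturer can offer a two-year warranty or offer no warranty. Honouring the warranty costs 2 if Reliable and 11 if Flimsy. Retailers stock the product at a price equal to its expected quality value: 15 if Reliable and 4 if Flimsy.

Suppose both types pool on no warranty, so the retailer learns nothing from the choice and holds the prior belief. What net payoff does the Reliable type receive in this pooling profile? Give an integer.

Pooled price = 4/11·15 + 7/11·4 = 8.
Reliable pays no cost for no warranty, so net payoff = 8.

8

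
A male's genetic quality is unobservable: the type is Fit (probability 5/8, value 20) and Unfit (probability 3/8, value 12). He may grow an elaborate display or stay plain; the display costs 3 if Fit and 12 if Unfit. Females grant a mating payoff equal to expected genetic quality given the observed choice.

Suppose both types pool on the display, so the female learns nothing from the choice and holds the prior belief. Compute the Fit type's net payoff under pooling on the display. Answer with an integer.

14

Pooled mating payoff = 5/8·20 + 3/8·12 = 17.
Fit pays cost 3 for the display, so net payoff = 17 − 3 = 14.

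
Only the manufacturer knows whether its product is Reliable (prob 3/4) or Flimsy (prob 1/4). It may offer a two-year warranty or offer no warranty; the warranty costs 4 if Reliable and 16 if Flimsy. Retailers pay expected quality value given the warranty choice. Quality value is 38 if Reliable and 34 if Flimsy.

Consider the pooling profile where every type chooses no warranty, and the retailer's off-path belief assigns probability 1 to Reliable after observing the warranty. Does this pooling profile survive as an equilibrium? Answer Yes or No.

On path, the retailer holds the prior and pays 3/4·38 + 1/4·34 = 37. Off path (the warranty), believing Reliable, it pays 38.
Reliable: no warranty nets 37; the warranty nets 38 − 4 = 34. Reliable stays.
Flimsy: no warranty nets 37; the warranty nets 38 − 16 = 22. Flimsy stays.
No type deviates, so pooling is sustained.

Yes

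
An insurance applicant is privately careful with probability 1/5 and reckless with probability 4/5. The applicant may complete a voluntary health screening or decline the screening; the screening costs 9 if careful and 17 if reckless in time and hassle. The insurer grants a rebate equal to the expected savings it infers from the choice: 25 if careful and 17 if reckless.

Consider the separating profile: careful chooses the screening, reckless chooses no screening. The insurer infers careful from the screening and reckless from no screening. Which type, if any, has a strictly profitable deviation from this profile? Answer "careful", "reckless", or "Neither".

The screening pays 25; no screening pays 17.
careful: assigned the screening, nets 25 − 9 = 16; deviating to no screening nets 17.
reckless: assigned no screening, nets 17; deviating to the screening nets 25 − 17 = 8.
The careful type gains 1 by deviating.

careful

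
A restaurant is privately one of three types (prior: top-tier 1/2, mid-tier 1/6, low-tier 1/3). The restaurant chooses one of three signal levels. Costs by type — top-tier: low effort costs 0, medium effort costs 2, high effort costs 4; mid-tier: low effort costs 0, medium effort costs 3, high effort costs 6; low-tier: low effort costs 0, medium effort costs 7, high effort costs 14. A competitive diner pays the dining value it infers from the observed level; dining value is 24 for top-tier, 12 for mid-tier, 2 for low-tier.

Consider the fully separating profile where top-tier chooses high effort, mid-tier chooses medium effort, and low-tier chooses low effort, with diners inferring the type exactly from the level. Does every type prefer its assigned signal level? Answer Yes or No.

Separating price premiums: high effort → 24, medium effort → 12, low effort → 2.
top-tier (assigned high effort): low effort: 2 − 0 = 2; medium effort: 12 − 2 = 10; high effort: 24 − 4 = 20. top-tier stays.
mid-tier (assigned medium effort): low effort: 2 − 0 = 2; medium effort: 12 − 3 = 9; high effort: 24 − 6 = 18. mid-tier prefers high effort.
low-tier (assigned low effort): low effort: 2 − 0 = 2; medium effort: 12 − 7 = 5; high effort: 24 − 14 = 10. low-tier prefers high effort.
At least one type deviates; the separating profile fails.

No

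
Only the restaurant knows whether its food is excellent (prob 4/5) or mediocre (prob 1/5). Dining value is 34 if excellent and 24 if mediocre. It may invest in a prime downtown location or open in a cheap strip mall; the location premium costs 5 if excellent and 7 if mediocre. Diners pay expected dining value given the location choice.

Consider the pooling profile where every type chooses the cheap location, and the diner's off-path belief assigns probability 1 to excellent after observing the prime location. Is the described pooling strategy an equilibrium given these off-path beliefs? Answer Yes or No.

Yes

On path, the diner holds the prior and pays 4/5·34 + 1/5·24 = 32. Off path (the prime location), believing excellent, it pays 34.
excellent: the cheap location nets 32; the prime location nets 34 − 5 = 29. excellent stays.
mediocre: the cheap location nets 32; the prime location nets 34 − 7 = 27. mediocre stays.
No type deviates, so pooling is sustained.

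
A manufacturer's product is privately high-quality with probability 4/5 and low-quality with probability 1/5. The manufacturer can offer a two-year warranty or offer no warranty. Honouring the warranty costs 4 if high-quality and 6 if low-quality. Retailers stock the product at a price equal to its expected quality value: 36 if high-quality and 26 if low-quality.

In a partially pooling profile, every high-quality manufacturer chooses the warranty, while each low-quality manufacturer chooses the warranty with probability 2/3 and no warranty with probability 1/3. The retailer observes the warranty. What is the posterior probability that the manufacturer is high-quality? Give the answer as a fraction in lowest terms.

6/7

P(the warranty) = (4/5)·1 + (1/5)·(2/3) = 14/15.
By Bayes' rule, P(high-quality | the warranty) = (4/5) / (14/15) = 6/7.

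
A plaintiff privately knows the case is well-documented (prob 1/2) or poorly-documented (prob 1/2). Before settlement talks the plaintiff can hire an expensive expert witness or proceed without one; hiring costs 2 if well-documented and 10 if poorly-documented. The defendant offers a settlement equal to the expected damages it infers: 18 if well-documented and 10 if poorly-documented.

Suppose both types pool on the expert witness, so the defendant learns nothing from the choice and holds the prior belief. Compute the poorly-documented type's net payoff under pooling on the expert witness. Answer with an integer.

Pooled settlement = 1/2·18 + 1/2·10 = 14.
poorly-documented pays cost 10 for the expert witness, so net payoff = 14 − 10 = 4.

4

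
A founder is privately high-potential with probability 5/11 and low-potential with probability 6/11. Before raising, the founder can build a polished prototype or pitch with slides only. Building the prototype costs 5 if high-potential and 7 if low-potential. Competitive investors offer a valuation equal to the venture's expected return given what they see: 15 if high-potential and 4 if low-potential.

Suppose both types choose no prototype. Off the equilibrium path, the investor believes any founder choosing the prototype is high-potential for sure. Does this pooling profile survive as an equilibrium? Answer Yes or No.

No

On path, the investor holds the prior and pays 5/11·15 + 6/11·4 = 9. Off path (the prototype), believing high-potential, it pays 15.
high-potential: no prototype nets 9; the prototype nets 15 − 5 = 10. high-potential would deviate.
low-potential: no prototype nets 9; the prototype nets 15 − 7 = 8. low-potential stays.
A type deviates, so pooling fails.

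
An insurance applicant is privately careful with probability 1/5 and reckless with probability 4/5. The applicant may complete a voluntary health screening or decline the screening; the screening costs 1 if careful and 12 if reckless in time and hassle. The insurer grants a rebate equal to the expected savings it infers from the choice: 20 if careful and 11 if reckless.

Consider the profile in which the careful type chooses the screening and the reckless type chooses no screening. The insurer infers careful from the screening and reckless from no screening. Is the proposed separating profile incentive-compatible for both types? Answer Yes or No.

Under these beliefs, the screening earns rebate 20 and no screening earns rebate 11.
careful: the screening nets 20 − 1 = 19; no screening nets 11. careful prefers the screening.
reckless: the screening nets 20 − 12 = 8; no screening nets 11. reckless prefers no screening.
Neither type deviates, so the separating profile is an equilibrium.

Yes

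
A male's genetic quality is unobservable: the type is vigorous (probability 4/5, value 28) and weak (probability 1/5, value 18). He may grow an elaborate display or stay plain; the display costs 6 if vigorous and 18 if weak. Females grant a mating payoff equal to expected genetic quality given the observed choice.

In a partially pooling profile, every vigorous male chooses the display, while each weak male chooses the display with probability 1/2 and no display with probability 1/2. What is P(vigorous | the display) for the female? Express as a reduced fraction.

P(the display) = (4/5)·1 + (1/5)·(1/2) = 9/10.
By Bayes' rule, P(vigorous | the display) = (4/5) / (9/10) = 8/9.

8/9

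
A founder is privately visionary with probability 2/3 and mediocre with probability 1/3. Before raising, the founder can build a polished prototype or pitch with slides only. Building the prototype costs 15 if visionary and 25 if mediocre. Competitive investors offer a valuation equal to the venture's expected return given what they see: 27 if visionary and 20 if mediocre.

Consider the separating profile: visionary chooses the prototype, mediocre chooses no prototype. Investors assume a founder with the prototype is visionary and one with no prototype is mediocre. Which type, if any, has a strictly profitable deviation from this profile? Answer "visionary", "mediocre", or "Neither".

visionary

The prototype pays 27; no prototype pays 20.
visionary: assigned the prototype, nets 27 − 15 = 12; deviating to no prototype nets 20.
mediocre: assigned no prototype, nets 20; deviating to the prototype nets 27 − 25 = 2.
The visionary type gains 8 by deviating.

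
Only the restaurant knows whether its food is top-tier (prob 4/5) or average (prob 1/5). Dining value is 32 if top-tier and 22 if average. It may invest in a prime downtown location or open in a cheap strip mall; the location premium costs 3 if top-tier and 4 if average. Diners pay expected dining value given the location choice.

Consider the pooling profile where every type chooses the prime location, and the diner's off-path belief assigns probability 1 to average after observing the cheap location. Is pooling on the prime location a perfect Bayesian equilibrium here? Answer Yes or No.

Yes

On path, the diner holds the prior and pays 4/5·32 + 1/5·22 = 30. Off path (the cheap location), believing average, it pays 22.
top-tier: the prime location nets 30 − 3 = 27; the cheap location nets 22. top-tier stays.
average: the prime location nets 30 − 4 = 26; the cheap location nets 22. average stays.
No type deviates, so pooling is sustained.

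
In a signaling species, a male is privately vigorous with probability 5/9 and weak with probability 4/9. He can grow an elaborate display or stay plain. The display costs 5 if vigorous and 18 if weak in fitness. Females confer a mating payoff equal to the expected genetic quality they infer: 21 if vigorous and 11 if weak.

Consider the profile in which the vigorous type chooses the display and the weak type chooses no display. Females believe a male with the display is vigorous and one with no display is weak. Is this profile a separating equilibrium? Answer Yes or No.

Under these beliefs, the display earns mating payoff 21 and no display earns mating payoff 11.
vigorous: the display nets 21 − 5 = 16; no display nets 11. vigorous prefers the display.
weak: the display nets 21 − 18 = 3; no display nets 11. weak prefers no display.
Neither type deviates, so the separating profile is an equilibrium.

Yes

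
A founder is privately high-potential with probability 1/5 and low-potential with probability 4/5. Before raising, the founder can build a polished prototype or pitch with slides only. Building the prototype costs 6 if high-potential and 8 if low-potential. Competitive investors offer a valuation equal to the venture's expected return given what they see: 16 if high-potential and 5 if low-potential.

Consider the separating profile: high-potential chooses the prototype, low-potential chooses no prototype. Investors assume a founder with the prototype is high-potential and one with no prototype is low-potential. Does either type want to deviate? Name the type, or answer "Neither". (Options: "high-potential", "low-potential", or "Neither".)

low-potential

The prototype pays 16; no prototype pays 5.
high-potential: assigned the prototype, nets 16 − 6 = 10; deviating to no prototype nets 5.
low-potential: assigned no prototype, nets 5; deviating to the prototype nets 16 − 8 = 8.
The low-potential type gains 3 by deviating.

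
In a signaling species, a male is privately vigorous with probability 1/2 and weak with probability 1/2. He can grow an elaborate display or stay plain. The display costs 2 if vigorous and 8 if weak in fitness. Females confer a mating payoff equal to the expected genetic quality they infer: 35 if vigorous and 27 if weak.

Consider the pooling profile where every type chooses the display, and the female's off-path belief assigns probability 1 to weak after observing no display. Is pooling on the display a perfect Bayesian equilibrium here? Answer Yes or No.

On path, the female holds the prior and pays 1/2·35 + 1/2·27 = 31. Off path (no display), believing weak, it pays 27.
vigorous: the display nets 31 − 2 = 29; no display nets 27. vigorous stays.
weak: the display nets 31 − 8 = 23; no display nets 27. weak would deviate.
A type deviates, so pooling fails.

No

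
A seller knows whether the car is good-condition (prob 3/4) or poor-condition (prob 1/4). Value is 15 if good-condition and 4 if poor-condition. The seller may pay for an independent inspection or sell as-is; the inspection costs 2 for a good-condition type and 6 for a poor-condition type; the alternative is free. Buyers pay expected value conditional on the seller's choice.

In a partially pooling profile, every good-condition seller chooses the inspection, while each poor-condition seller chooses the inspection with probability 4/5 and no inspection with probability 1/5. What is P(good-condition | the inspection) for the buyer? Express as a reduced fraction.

15/19

P(the inspection) = (3/4)·1 + (1/4)·(4/5) = 19/20.
By Bayes' rule, P(good-condition | the inspection) = (3/4) / (19/20) = 15/19.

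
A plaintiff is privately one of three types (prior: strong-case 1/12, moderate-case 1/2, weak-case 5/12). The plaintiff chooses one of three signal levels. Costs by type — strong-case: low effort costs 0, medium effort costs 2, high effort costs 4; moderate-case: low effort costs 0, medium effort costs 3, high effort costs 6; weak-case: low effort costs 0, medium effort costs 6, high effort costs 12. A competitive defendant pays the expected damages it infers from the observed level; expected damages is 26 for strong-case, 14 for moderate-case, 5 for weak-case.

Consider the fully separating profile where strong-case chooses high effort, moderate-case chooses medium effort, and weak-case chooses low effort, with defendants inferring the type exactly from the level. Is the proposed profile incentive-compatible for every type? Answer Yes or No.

No

Separating settlements: high effort → 26, medium effort → 14, low effort → 5.
strong-case (assigned high effort): low effort: 5 − 0 = 5; medium effort: 14 − 2 = 12; high effort: 26 − 4 = 22. strong-case stays.
moderate-case (assigned medium effort): low effort: 5 − 0 = 5; medium effort: 14 − 3 = 11; high effort: 26 − 6 = 20. moderate-case prefers high effort.
weak-case (assigned low effort): low effort: 5 − 0 = 5; medium effort: 14 − 6 = 8; high effort: 26 − 12 = 14. weak-case prefers high effort.
At least one type deviates; the separating profile fails.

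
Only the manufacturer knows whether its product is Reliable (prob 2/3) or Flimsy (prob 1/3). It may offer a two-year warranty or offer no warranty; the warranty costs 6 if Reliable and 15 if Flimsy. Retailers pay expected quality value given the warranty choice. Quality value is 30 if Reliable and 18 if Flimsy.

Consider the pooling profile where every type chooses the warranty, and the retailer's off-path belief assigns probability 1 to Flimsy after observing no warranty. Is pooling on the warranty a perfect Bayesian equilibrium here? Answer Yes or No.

No

On path, the retailer holds the prior and pays 2/3·30 + 1/3·18 = 26. Off path (no warranty), believing Flimsy, it pays 18.
Reliable: the warranty nets 26 − 6 = 20; no warranty nets 18. Reliable stays.
Flimsy: the warranty nets 26 − 15 = 11; no warranty nets 18. Flimsy would deviate.
A type deviates, so pooling fails.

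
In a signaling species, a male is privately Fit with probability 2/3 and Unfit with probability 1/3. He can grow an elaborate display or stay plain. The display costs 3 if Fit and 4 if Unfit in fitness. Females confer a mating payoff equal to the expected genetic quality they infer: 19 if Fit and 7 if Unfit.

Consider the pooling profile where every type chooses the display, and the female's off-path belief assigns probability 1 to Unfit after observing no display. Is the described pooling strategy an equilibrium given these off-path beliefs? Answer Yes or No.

Yes

On path, the female holds the prior and pays 2/3·19 + 1/3·7 = 15. Off path (no display), believing Unfit, it pays 7.
Fit: the display nets 15 − 3 = 12; no display nets 7. Fit stays.
Unfit: the display nets 15 − 4 = 11; no display nets 7. Unfit stays.
No type deviates, so pooling is sustained.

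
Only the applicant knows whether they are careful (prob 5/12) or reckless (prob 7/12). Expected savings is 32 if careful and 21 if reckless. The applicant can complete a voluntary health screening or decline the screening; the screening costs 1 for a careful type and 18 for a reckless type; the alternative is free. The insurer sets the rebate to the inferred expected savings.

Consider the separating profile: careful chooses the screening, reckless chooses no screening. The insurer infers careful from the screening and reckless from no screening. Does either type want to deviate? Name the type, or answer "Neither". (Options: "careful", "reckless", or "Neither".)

Neither

The screening pays 32; no screening pays 21.
careful: assigned the screening, nets 32 − 1 = 31; deviating to no screening nets 21.
reckless: assigned no screening, nets 21; deviating to the screening nets 32 − 18 = 14.
Both types strictly prefer their assigned action; no profitable deviation.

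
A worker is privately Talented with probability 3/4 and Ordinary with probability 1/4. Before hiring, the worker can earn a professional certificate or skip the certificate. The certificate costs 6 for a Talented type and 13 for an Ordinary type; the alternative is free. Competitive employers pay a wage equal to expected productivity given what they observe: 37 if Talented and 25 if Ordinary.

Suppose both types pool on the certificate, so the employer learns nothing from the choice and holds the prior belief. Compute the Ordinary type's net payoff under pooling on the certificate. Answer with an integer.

21

Pooled wage = 3/4·37 + 1/4·25 = 34.
Ordinary pays cost 13 for the certificate, so net payoff = 34 − 13 = 21.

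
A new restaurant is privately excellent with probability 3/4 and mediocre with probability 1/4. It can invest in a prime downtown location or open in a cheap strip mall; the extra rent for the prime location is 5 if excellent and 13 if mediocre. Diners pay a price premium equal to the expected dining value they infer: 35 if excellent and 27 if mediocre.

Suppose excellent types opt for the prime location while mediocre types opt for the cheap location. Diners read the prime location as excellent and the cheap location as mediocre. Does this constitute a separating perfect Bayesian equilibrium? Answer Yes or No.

Yes

Under these beliefs, the prime location earns price premium 35 and the cheap location earns price premium 27.
excellent: the prime location nets 35 − 5 = 30; the cheap location nets 27. excellent prefers the prime location.
mediocre: the prime location nets 35 − 13 = 22; the cheap location nets 27. mediocre prefers the cheap location.
Neither type deviates, so the separating profile is an equilibrium.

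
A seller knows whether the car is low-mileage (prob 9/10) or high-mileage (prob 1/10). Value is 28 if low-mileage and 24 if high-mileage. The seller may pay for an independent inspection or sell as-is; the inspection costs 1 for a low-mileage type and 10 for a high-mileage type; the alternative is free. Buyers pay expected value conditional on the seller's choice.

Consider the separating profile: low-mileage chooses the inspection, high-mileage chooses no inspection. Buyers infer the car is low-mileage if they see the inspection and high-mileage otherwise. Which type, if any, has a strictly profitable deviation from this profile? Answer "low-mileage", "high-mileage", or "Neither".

Neither

The inspection pays 28; no inspection pays 24.
low-mileage: assigned the inspection, nets 28 − 1 = 27; deviating to no inspection nets 24.
high-mileage: assigned no inspection, nets 24; deviating to the inspection nets 28 − 10 = 18.
Both types strictly prefer their assigned action; no profitable deviation.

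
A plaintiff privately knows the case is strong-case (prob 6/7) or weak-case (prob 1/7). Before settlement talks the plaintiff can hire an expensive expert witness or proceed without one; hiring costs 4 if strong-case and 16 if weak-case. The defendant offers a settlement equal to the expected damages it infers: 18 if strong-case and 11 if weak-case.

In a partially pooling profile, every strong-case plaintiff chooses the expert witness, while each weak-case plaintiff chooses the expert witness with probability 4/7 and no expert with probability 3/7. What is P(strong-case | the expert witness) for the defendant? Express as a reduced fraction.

P(the expert witness) = (6/7)·1 + (1/7)·(4/7) = 46/49.
By Bayes' rule, P(strong-case | the expert witness) = (6/7) / (46/49) = 21/23.

21/23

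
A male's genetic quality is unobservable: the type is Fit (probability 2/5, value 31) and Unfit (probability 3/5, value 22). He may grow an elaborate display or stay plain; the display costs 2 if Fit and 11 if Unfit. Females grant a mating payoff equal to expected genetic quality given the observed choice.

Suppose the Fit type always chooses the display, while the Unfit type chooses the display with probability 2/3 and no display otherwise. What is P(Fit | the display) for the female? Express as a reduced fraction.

1/2

P(the display) = (2/5)·1 + (3/5)·(2/3) = 4/5.
By Bayes' rule, P(Fit | the display) = (2/5) / (4/5) = 1/2.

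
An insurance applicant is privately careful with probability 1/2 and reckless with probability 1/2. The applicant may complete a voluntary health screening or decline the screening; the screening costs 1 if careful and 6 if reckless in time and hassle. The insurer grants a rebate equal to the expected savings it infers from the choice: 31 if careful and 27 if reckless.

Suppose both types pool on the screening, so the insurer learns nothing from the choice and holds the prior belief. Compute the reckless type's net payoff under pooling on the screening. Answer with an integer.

23

Pooled rebate = 1/2·31 + 1/2·27 = 29.
reckless pays cost 6 for the screening, so net payoff = 29 − 6 = 23.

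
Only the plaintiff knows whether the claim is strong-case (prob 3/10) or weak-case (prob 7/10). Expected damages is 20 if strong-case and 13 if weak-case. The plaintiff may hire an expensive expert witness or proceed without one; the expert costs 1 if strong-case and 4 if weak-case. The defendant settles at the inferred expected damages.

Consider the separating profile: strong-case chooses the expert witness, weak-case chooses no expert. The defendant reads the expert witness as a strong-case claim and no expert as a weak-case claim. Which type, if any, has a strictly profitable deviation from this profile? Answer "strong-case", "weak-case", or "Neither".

weak-case

The expert witness pays 20; no expert pays 13.
strong-case: assigned the expert witness, nets 20 − 1 = 19; deviating to no expert nets 13.
weak-case: assigned no expert, nets 13; deviating to the expert witness nets 20 − 4 = 16.
The weak-case type gains 3 by deviating.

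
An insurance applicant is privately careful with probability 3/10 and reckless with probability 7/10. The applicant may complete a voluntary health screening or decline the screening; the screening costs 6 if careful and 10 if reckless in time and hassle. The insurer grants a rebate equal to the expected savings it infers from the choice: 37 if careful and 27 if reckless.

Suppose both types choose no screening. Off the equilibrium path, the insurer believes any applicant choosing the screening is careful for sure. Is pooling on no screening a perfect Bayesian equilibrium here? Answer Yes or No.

No

On path, the insurer holds the prior and pays 3/10·37 + 7/10·27 = 30. Off path (the screening), believing careful, it pays 37.
careful: no screening nets 30; the screening nets 37 − 6 = 31. careful would deviate.
reckless: no screening nets 30; the screening nets 37 − 10 = 27. reckless stays.
A type deviates, so pooling fails.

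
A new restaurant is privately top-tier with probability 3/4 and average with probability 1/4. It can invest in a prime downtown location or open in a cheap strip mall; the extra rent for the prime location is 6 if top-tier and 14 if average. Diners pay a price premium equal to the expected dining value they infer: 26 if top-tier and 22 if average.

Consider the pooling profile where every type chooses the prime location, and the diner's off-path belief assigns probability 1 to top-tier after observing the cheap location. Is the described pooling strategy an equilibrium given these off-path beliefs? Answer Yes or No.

No

On path, the diner holds the prior and pays 3/4·26 + 1/4·22 = 25. Off path (the cheap location), believing top-tier, it pays 26.
top-tier: the prime location nets 25 − 6 = 19; the cheap location nets 26. top-tier would deviate.
average: the prime location nets 25 − 14 = 11; the cheap location nets 26. average would deviate.
A type deviates, so pooling fails.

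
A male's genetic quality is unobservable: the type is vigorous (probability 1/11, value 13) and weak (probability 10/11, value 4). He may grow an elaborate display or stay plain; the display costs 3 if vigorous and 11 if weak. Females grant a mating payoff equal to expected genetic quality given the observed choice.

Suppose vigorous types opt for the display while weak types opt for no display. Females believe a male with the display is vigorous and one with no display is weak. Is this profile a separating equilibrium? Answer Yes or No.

Yes

Under these beliefs, the display earns mating payoff 13 and no display earns mating payoff 4.
vigorous: the display nets 13 − 3 = 10; no display nets 4. vigorous prefers the display.
weak: the display nets 13 − 11 = 2; no display nets 4. weak prefers no display.
Neither type deviates, so the separating profile is an equilibrium.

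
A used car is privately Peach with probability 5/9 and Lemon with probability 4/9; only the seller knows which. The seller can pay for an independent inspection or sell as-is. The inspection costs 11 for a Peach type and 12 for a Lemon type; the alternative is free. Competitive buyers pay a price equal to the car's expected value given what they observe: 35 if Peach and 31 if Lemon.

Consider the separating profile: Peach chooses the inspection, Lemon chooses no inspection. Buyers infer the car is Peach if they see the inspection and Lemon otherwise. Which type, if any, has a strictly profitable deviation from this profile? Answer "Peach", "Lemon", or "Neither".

Peach

The inspection pays 35; no inspection pays 31.
Peach: assigned the inspection, nets 35 − 11 = 24; deviating to no inspection nets 31.
Lemon: assigned no inspection, nets 31; deviating to the inspection nets 35 − 12 = 23.
The Peach type gains 7 by deviating.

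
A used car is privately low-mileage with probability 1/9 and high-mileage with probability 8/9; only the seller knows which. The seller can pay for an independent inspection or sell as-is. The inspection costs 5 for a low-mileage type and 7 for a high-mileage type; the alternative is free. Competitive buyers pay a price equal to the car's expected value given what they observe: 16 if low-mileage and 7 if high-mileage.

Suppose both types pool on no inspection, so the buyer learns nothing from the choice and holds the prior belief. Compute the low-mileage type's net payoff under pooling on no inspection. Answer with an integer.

Pooled price = 1/9·16 + 8/9·7 = 8.
low-mileage pays no cost for no inspection, so net payoff = 8.

8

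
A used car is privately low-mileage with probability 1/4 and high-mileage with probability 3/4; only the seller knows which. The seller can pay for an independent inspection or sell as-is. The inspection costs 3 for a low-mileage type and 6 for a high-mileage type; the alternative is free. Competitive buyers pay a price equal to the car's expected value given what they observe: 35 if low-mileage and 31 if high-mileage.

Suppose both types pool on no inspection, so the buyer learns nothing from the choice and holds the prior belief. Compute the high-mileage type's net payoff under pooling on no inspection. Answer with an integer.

Pooled price = 1/4·35 + 3/4·31 = 32.
high-mileage pays no cost for no inspection, so net payoff = 32.

32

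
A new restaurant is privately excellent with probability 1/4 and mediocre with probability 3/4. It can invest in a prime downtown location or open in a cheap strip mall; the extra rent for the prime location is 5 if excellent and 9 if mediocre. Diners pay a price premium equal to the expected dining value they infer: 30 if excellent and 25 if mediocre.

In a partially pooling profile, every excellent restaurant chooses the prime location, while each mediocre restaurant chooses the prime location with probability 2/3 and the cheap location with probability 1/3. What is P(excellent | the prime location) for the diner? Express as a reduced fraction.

1/3

P(the prime location) = (1/4)·1 + (3/4)·(2/3) = 3/4.
By Bayes' rule, P(excellent | the prime location) = (1/4) / (3/4) = 1/3.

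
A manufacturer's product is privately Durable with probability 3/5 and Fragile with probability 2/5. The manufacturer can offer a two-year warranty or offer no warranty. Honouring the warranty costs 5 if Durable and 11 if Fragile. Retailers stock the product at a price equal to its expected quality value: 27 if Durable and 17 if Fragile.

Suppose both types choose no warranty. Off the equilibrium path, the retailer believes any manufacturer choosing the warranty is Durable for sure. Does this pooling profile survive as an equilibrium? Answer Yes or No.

On path, the retailer holds the prior and pays 3/5·27 + 2/5·17 = 23. Off path (the warranty), believing Durable, it pays 27.
Durable: no warranty nets 23; the warranty nets 27 − 5 = 22. Durable stays.
Fragile: no warranty nets 23; the warranty nets 27 − 11 = 16. Fragile stays.
No type deviates, so pooling is sustained.

Yes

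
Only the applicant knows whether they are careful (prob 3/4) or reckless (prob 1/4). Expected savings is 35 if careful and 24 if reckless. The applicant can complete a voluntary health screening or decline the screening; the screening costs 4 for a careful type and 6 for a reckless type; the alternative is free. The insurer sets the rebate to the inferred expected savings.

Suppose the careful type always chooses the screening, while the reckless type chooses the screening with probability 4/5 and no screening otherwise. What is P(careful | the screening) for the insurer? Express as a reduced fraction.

15/19

P(the screening) = (3/4)·1 + (1/4)·(4/5) = 19/20.
By Bayes' rule, P(careful | the screening) = (3/4) / (19/20) = 15/19.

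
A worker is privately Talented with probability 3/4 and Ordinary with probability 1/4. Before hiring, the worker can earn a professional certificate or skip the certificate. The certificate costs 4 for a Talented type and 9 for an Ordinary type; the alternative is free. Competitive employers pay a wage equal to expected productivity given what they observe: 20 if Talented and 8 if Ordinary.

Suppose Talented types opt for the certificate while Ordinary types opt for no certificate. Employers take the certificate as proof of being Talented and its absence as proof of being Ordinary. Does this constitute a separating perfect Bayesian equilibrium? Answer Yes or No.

Under these beliefs, the certificate earns wage 20 and no certificate earns wage 8.
Talented: the certificate nets 20 − 4 = 16; no certificate nets 8. Talented prefers the certificate.
Ordinary: the certificate nets 20 − 9 = 11; no certificate nets 8. Ordinary would deviate to the certificate.
Ordinary has a profitable deviation, so the profile is not an equilibrium.

No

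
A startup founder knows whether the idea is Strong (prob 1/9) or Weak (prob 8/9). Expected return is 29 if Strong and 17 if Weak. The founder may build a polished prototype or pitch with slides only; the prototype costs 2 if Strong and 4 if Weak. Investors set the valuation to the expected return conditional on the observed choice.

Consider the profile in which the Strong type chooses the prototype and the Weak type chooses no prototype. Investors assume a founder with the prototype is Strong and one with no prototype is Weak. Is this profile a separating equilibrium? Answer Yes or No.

Under these beliefs, the prototype earns valuation 29 and no prototype earns valuation 17.
Strong: the prototype nets 29 − 2 = 27; no prototype nets 17. Strong prefers the prototype.
Weak: the prototype nets 29 − 4 = 25; no prototype nets 17. Weak would deviate to the prototype.
Weak has a profitable deviation, so the profile is not an equilibrium.

No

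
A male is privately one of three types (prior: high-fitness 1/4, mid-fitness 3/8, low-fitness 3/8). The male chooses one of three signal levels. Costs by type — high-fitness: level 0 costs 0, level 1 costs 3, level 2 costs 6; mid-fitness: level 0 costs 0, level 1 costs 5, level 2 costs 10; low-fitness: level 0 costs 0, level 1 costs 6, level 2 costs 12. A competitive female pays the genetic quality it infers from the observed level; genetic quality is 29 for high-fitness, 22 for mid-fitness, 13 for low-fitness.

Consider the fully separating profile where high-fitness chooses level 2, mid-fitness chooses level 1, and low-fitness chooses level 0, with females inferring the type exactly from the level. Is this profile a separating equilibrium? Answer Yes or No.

No

Separating mating payoffs: level 2 → 29, level 1 → 22, level 0 → 13.
high-fitness (assigned level 2): level 0: 13 − 0 = 13; level 1: 22 − 3 = 19; level 2: 29 − 6 = 23. high-fitness stays.
mid-fitness (assigned level 1): level 0: 13 − 0 = 13; level 1: 22 − 5 = 17; level 2: 29 − 10 = 19. mid-fitness prefers level 2.
low-fitness (assigned level 0): level 0: 13 − 0 = 13; level 1: 22 − 6 = 16; level 2: 29 − 12 = 17. low-fitness prefers level 2.
At least one type deviates; the separating profile fails.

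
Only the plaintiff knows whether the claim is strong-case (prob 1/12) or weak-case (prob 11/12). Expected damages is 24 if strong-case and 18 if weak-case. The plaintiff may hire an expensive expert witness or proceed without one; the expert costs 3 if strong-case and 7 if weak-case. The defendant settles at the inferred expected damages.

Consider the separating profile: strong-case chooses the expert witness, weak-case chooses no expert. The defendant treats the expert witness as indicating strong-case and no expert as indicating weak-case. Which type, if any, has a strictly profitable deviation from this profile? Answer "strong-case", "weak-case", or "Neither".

Neither

The expert witness pays 24; no expert pays 18.
strong-case: assigned the expert witness, nets 24 − 3 = 21; deviating to no expert nets 18.
weak-case: assigned no expert, nets 18; deviating to the expert witness nets 24 − 7 = 17.
Both types strictly prefer their assigned action; no profitable deviation.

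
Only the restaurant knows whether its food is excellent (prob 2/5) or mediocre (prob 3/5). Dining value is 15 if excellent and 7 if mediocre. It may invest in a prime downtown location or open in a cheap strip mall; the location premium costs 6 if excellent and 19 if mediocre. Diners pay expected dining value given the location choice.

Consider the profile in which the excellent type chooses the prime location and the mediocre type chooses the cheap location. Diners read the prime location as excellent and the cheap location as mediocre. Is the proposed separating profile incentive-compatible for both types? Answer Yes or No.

Yes

Under these beliefs, the prime location earns price premium 15 and the cheap location earns price premium 7.
excellent: the prime location nets 15 − 6 = 9; the cheap location nets 7. excellent prefers the prime location.
mediocre: the prime location nets 15 − 19 = -4; the cheap location nets 7. mediocre prefers the cheap location.
Neither type deviates, so the separating profile is an equilibrium.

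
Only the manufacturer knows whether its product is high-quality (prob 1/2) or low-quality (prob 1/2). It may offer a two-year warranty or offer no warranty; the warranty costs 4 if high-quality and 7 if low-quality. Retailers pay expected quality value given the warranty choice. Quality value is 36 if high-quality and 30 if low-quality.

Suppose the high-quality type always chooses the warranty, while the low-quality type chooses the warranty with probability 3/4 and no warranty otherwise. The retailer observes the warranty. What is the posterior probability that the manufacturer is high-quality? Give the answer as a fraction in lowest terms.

4/7

P(the warranty) = (1/2)·1 + (1/2)·(3/4) = 7/8.
By Bayes' rule, P(high-quality | the warranty) = (1/2) / (7/8) = 4/7.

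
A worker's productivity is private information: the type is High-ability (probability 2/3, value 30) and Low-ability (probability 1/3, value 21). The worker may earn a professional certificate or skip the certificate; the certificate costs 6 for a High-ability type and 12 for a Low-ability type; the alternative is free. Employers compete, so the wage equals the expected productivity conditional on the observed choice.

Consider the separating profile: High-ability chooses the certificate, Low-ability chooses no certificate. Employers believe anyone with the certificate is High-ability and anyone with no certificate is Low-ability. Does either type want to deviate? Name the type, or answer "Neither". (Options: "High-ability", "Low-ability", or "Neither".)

The certificate pays 30; no certificate pays 21.
High-ability: assigned the certificate, nets 30 − 6 = 24; deviating to no certificate nets 21.
Low-ability: assigned no certificate, nets 21; deviating to the certificate nets 30 − 12 = 18.
Both types strictly prefer their assigned action; no profitable deviation.

Neither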